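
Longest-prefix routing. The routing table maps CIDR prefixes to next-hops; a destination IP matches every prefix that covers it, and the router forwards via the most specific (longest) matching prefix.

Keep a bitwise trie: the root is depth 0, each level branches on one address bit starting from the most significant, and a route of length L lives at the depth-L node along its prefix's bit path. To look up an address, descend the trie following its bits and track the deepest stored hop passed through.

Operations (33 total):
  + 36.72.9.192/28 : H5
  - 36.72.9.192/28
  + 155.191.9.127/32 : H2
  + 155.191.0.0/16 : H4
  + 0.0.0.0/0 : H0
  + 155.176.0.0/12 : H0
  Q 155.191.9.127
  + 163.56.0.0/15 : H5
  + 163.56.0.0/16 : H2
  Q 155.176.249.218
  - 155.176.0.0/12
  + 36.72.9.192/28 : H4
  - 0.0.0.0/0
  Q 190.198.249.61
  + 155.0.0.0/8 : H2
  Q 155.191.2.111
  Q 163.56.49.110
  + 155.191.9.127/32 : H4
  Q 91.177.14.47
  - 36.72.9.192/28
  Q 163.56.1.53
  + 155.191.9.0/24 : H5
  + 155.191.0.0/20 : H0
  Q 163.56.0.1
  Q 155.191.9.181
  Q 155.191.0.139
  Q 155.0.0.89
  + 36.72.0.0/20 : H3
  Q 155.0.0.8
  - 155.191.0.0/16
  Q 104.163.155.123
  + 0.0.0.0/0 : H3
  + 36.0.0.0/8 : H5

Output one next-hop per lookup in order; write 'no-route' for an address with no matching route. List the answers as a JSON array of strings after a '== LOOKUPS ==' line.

Process each operation:
  + 36.72.9.192/28 (H5) depth=28
  del 36.72.9.192/28 (clear depth 28)
  + 155.191.9.127/32 (H2) depth=32
  + 155.191.0.0/16 (H4) depth=16
  + 0.0.0.0/0 (H0) depth=0
  + 155.176.0.0/12 (H0) depth=12
  Q 155.191.9.127: descend 10011011101111110000100101111111 ; hops seen [H0,H0,H4,H2] ; pick H2
  + 163.56.0.0/15 (H5) depth=15
  + 163.56.0.0/16 (H2) depth=16
  Q 155.176.249.218: descend 100110111011 ; hops seen [H0,H0] ; pick H0
  del 155.176.0.0/12 (clear depth 12)
  + 36.72.9.192/28 (H4) depth=28
  del 0.0.0.0/0 (clear depth 0)
  Q 190.198.249.61: descend 101 ; hops seen [∅] ; pick no-route
  + 155.0.0.0/8 (H2) depth=8
  Q 155.191.2.111: descend 10011011101111110000 ; hops seen [H2,H4] ; pick H4
  Q 163.56.49.110: descend 1010001100111000 ; hops seen [H5,H2] ; pick H2
  + 155.191.9.127/32 (H4) depth=32
  Q 91.177.14.47: descend 0 ; hops seen [∅] ; pick no-route
  del 36.72.9.192/28 (clear depth 28)
  Q 163.56.1.53: descend 1010001100111000 ; hops seen [H5,H2] ; pick H2
  + 155.191.9.0/24 (H5) depth=24
  + 155.191.0.0/20 (H0) depth=20
  Q 163.56.0.1: descend 1010001100111000 ; hops seen [H5,H2] ; pick H2
  Q 155.191.9.181: descend 100110111011111100001001 ; hops seen [H2,H4,H0,H5] ; pick H5
  Q 155.191.0.139: descend 10011011101111110000 ; hops seen [H2,H4,H0] ; pick H0
  Q 155.0.0.89: descend 10011011 ; hops seen [H2] ; pick H2
  + 36.72.0.0/20 (H3) depth=20
  Q 155.0.0.8: descend 10011011 ; hops seen [H2] ; pick H2
  del 155.191.0.0/16 (clear depth 16)
  Q 104.163.155.123: descend 0 ; hops seen [∅] ; pick no-route
  + 0.0.0.0/0 (H3) depth=0
  + 36.0.0.0/8 (H5) depth=8

== LOOKUPS ==
["H2","H0","no-route","H4","H2","no-route","H2","H2","H5","H0","H2","H2","no-route"]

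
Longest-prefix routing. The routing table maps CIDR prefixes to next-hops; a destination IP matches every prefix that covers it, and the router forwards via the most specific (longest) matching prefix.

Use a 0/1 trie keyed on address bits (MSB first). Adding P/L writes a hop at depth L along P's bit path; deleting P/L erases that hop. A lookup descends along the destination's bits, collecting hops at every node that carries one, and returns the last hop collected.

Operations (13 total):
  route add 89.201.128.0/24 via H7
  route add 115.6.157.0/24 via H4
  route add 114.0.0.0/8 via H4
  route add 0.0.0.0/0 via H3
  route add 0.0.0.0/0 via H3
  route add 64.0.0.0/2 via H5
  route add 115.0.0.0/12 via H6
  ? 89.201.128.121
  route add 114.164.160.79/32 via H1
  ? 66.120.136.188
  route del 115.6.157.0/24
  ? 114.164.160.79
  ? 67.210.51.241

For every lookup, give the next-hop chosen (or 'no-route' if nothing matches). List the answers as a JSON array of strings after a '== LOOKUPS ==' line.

Trace:
  add 89.201.128.0/24 -> H7 at depth 24
  add 115.6.157.0/24 -> H4 at depth 24
  add 114.0.0.0/8 -> H4 at depth 8
  add 0.0.0.0/0 -> H3 at depth 0
  add 0.0.0.0/0 -> H3 at depth 0
  add 64.0.0.0/2 -> H5 at depth 2
  add 115.0.0.0/12 -> H6 at depth 12
  ? 89.201.128.121  path d0:H3→d1:-→d2:H5→d3:-→d4:-→d5:-→d6:-→d7:-→d8:-→d9:-→d10:-→d11:-→d12:-→d13:-→d14:-→d15:-→d16:-→d17:-→d18:-→d19:-→d20:-→d21:-→d22:-→d23:-→d24:H7  best=H7
  add 114.164.160.79/32 -> H1 at depth 32
  ? 66.120.136.188  path d0:H3→d1:-→d2:H5→d3:-  best=H5
  del 115.6.157.0/24 (clear depth 24)
  ? 114.164.160.79  path d0:H3→d1:-→d2:H5→d3:-→d4:-→d5:-→d6:-→d7:-→d8:H4→d9:-→d10:-→d11:-→d12:-→d13:-→d14:-→d15:-→d16:-→d17:-→d18:-→d19:-→d20:-→d21:-→d22:-→d23:-→d24:-→d25:-→d26:-→d27:-→d28:-→d29:-→d30:-→d31:-→d32:H1  best=H1
  ? 67.210.51.241  path d0:H3→d1:-→d2:H5→d3:-  best=H5

== LOOKUPS ==
["H7","H5","H1","H5"]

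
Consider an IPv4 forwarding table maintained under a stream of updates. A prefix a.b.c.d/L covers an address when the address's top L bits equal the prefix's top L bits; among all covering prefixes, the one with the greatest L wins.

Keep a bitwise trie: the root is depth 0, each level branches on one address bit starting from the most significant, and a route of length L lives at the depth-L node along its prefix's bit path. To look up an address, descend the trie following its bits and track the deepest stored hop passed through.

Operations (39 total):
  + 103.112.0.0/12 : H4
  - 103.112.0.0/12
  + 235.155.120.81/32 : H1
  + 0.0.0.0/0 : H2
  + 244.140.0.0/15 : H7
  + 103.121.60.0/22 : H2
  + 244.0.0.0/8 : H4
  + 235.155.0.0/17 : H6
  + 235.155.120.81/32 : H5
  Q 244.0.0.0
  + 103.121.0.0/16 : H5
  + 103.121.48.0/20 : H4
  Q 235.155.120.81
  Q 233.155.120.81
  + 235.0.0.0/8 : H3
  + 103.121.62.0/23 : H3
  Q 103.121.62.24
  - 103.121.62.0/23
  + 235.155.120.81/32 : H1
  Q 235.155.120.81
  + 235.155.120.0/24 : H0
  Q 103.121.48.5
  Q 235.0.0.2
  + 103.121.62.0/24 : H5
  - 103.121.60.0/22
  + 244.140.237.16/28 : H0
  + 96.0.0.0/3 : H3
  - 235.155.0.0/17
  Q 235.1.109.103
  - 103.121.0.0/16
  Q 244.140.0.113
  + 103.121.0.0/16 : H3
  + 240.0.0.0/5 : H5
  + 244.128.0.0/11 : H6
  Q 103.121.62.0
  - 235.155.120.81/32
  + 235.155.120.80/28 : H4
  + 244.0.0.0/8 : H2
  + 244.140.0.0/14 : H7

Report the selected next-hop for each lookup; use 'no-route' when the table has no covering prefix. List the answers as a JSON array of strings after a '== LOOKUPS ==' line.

Process each operation:
  + 103.112.0.0/12 (H4) depth=12
  del 103.112.0.0/12 (clear depth 12)
  + 235.155.120.81/32 (H1) depth=32
  + 0.0.0.0/0 (H2) depth=0
  + 244.140.0.0/15 (H7) depth=15
  + 103.121.60.0/22 (H2) depth=22
  + 244.0.0.0/8 (H4) depth=8
  + 235.155.0.0/17 (H6) depth=17
  + 235.155.120.81/32 (H5) depth=32
  ? 244.0.0.0  path d0:H2→d1:-→d2:-→d3:-→d4:-→d5:-→d6:-→d7:-→d8:H4  best=H4
  + 103.121.0.0/16 (H5) depth=16
  + 103.121.48.0/20 (H4) depth=20
  ? 235.155.120.81  path d0:H2→d1:-→d2:-→d3:-→d4:-→d5:-→d6:-→d7:-→d8:-→d9:-→d10:-→d11:-→d12:-→d13:-→d14:-→d15:-→d16:-→d17:H6→d18:-→d19:-→d20:-→d21:-→d22:-→d23:-→d24:-→d25:-→d26:-→d27:-→d28:-→d29:-→d30:-→d31:-→d32:H5  best=H5
  ? 233.155.120.81  path d0:H2→d1:-→d2:-→d3:-→d4:-→d5:-→d6:-  best=H2
  + 235.0.0.0/8 (H3) depth=8
  + 103.121.62.0/23 (H3) depth=23
  ? 103.121.62.24  path d0:H2→d1:-→d2:-→d3:-→d4:-→d5:-→d6:-→d7:-→d8:-→d9:-→d10:-→d11:-→d12:-→d13:-→d14:-→d15:-→d16:H5→d17:-→d18:-→d19:-→d20:H4→d21:-→d22:H2→d23:H3  best=H3
  del 103.121.62.0/23 (clear depth 23)
  + 235.155.120.81/32 (H1) depth=32
  ? 235.155.120.81  path d0:H2→d1:-→d2:-→d3:-→d4:-→d5:-→d6:-→d7:-→d8:H3→d9:-→d10:-→d11:-→d12:-→d13:-→d14:-→d15:-→d16:-→d17:H6→d18:-→d19:-→d20:-→d21:-→d22:-→d23:-→d24:-→d25:-→d26:-→d27:-→d28:-→d29:-→d30:-→d31:-→d32:H1  best=H1
  + 235.155.120.0/24 (H0) depth=24
  ? 103.121.48.5  path d0:H2→d1:-→d2:-→d3:-→d4:-→d5:-→d6:-→d7:-→d8:-→d9:-→d10:-→d11:-→d12:-→d13:-→d14:-→d15:-→d16:H5→d17:-→d18:-→d19:-→d20:H4  best=H4
  ? 235.0.0.2  path d0:H2→d1:-→d2:-→d3:-→d4:-→d5:-→d6:-→d7:-→d8:H3  best=H3
  + 103.121.62.0/24 (H5) depth=24
  del 103.121.60.0/22 (clear depth 22)
  + 244.140.237.16/28 (H0) depth=28
  + 96.0.0.0/3 (H3) depth=3
  del 235.155.0.0/17 (clear depth 17)
  ? 235.1.109.103  path d0:H2→d1:-→d2:-→d3:-→d4:-→d5:-→d6:-→d7:-→d8:H3  best=H3
  del 103.121.0.0/16 (clear depth 16)
  ? 244.140.0.113  path d0:H2→d1:-→d2:-→d3:-→d4:-→d5:-→d6:-→d7:-→d8:H4→d9:-→d10:-→d11:-→d12:-→d13:-→d14:-→d15:H7→d16:-  best=H7
  + 103.121.0.0/16 (H3) depth=16
  + 240.0.0.0/5 (H5) depth=5
  + 244.128.0.0/11 (H6) depth=11
  ? 103.121.62.0  path d0:H2→d1:-→d2:-→d3:H3→d4:-→d5:-→d6:-→d7:-→d8:-→d9:-→d10:-→d11:-→d12:-→d13:-→d14:-→d15:-→d16:H3→d17:-→d18:-→d19:-→d20:H4→d21:-→d22:-→d23:-→d24:H5  best=H5
  del 235.155.120.81/32 (clear depth 32)
  + 235.155.120.80/28 (H4) depth=28
  + 244.0.0.0/8 (H2) depth=8
  + 244.140.0.0/14 (H7) depth=14

== LOOKUPS ==
["H4","H5","H2","H3","H1","H4","H3","H3","H7","H5"]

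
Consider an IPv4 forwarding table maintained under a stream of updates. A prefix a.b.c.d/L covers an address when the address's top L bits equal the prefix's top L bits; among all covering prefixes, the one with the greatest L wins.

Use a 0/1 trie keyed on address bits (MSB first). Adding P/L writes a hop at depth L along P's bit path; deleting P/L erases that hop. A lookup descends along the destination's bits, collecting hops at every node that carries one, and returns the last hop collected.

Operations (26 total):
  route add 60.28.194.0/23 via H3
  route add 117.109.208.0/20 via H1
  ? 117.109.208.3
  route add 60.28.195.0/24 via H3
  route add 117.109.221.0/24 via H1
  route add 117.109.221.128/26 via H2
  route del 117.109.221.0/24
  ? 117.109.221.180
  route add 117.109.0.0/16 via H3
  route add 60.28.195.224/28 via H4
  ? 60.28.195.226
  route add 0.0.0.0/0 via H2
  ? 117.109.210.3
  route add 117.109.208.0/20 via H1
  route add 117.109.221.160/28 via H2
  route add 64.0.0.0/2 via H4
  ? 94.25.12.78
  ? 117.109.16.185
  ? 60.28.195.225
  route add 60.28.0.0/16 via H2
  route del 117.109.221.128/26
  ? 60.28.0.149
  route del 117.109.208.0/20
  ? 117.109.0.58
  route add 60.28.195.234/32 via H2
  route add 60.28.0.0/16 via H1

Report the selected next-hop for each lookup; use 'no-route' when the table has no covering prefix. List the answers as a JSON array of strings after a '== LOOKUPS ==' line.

Apply in order:
  add 60.28.194.0/23 -> H3 at depth 23
  add 117.109.208.0/20 -> H1 at depth 20
  ? 117.109.208.3  path d0:-→d1:-→d2:-→d3:-→d4:-→d5:-→d6:-→d7:-→d8:-→d9:-→d10:-→d11:-→d12:-→d13:-→d14:-→d15:-→d16:-→d17:-→d18:-→d19:-→d20:H1  best=H1
  add 60.28.195.0/24 -> H3 at depth 24
  add 117.109.221.0/24 -> H1 at depth 24
  add 117.109.221.128/26 -> H2 at depth 26
  del 117.109.221.0/24 (clear depth 24)
  ? 117.109.221.180  path d0:-→d1:-→d2:-→d3:-→d4:-→d5:-→d6:-→d7:-→d8:-→d9:-→d10:-→d11:-→d12:-→d13:-→d14:-→d15:-→d16:-→d17:-→d18:-→d19:-→d20:H1→d21:-→d22:-→d23:-→d24:-→d25:-→d26:H2  best=H2
  add 117.109.0.0/16 -> H3 at depth 16
  add 60.28.195.224/28 -> H4 at depth 28
  ? 60.28.195.226  path d0:-→d1:-→d2:-→d3:-→d4:-→d5:-→d6:-→d7:-→d8:-→d9:-→d10:-→d11:-→d12:-→d13:-→d14:-→d15:-→d16:-→d17:-→d18:-→d19:-→d20:-→d21:-→d22:-→d23:H3→d24:H3→d25:-→d26:-→d27:-→d28:H4  best=H4
  add 0.0.0.0/0 -> H2 at depth 0
  ? 117.109.210.3  path d0:H2→d1:-→d2:-→d3:-→d4:-→d5:-→d6:-→d7:-→d8:-→d9:-→d10:-→d11:-→d12:-→d13:-→d14:-→d15:-→d16:H3→d17:-→d18:-→d19:-→d20:H1  best=H1
  add 117.109.208.0/20 -> H1 at depth 20
  add 117.109.221.160/28 -> H2 at depth 28
  add 64.0.0.0/2 -> H4 at depth 2
  ? 94.25.12.78  path d0:H2→d1:-→d2:H4  best=H4
  ? 117.109.16.185  path d0:H2→d1:-→d2:H4→d3:-→d4:-→d5:-→d6:-→d7:-→d8:-→d9:-→d10:-→d11:-→d12:-→d13:-→d14:-→d15:-→d16:H3  best=H3
  ? 60.28.195.225  path d0:H2→d1:-→d2:-→d3:-→d4:-→d5:-→d6:-→d7:-→d8:-→d9:-→d10:-→d11:-→d12:-→d13:-→d14:-→d15:-→d16:-→d17:-→d18:-→d19:-→d20:-→d21:-→d22:-→d23:H3→d24:H3→d25:-→d26:-→d27:-→d28:H4  best=H4
  add 60.28.0.0/16 -> H2 at depth 16
  del 117.109.221.128/26 (clear depth 26)
  ? 60.28.0.149  path d0:H2→d1:-→d2:-→d3:-→d4:-→d5:-→d6:-→d7:-→d8:-→d9:-→d10:-→d11:-→d12:-→d13:-→d14:-→d15:-→d16:H2  best=H2
  del 117.109.208.0/20 (clear depth 20)
  ? 117.109.0.58  path d0:H2→d1:-→d2:H4→d3:-→d4:-→d5:-→d6:-→d7:-→d8:-→d9:-→d10:-→d11:-→d12:-→d13:-→d14:-→d15:-→d16:H3  best=H3
  add 60.28.195.234/32 -> H2 at depth 32
  add 60.28.0.0/16 -> H1 at depth 16

== LOOKUPS ==
["H1","H2","H4","H1","H4","H3","H4","H2","H3"]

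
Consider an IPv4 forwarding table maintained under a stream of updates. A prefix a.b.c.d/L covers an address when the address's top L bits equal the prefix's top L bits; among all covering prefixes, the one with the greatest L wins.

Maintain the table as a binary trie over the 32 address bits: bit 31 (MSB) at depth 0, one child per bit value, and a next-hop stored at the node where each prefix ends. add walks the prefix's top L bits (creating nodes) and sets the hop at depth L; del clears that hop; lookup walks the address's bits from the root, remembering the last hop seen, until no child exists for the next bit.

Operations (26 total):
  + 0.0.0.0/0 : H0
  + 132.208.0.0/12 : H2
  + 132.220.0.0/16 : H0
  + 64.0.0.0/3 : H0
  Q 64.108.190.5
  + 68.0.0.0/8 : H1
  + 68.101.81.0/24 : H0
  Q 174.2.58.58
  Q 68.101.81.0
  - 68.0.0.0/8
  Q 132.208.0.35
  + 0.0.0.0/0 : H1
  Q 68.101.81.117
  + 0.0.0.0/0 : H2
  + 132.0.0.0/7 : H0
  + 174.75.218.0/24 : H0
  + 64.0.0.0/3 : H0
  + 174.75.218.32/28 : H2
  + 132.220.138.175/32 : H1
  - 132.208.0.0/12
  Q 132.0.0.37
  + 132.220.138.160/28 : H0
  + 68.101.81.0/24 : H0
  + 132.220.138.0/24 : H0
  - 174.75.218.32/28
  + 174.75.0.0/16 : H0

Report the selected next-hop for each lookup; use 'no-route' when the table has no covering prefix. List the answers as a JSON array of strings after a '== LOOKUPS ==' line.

Trace:
  add 0.0.0.0/0 -> H0 at depth 0
  add 132.208.0.0/12 -> H2 at depth 12
  add 132.220.0.0/16 -> H0 at depth 16
  add 64.0.0.0/3 -> H0 at depth 3
  lookup 64.108.190.5: bits 010 walk d0:H0→d1:-→d2:-→d3:H0 -> H0
  add 68.0.0.0/8 -> H1 at depth 8
  add 68.101.81.0/24 -> H0 at depth 24
  lookup 174.2.58.58: bits 10 walk d0:H0→d1:-→d2:- -> H0
  lookup 68.101.81.0: bits 010001000110010101010001 walk d0:H0→d1:-→d2:-→d3:H0→d4:-→d5:-→d6:-→d7:-→d8:H1→d9:-→d10:-→d11:-→d12:-→d13:-→d14:-→d15:-→d16:-→d17:-→d18:-→d19:-→d20:-→d21:-→d22:-→d23:-→d24:H0 -> H0
  - 68.0.0.0/8 clear@8
  lookup 132.208.0.35: bits 100001001101 walk d0:H0→d1:-→d2:-→d3:-→d4:-→d5:-→d6:-→d7:-→d8:-→d9:-→d10:-→d11:-→d12:H2 -> H2
  add 0.0.0.0/0 -> H1 at depth 0
  lookup 68.101.81.117: bits 010001000110010101010001 walk d0:H1→d1:-→d2:-→d3:H0→d4:-→d5:-→d6:-→d7:-→d8:-→d9:-→d10:-→d11:-→d12:-→d13:-→d14:-→d15:-→d16:-→d17:-→d18:-→d19:-→d20:-→d21:-→d22:-→d23:-→d24:H0 -> H0
  add 0.0.0.0/0 -> H2 at depth 0
  add 132.0.0.0/7 -> H0 at depth 7
  add 174.75.218.0/24 -> H0 at depth 24
  add 64.0.0.0/3 -> H0 at depth 3
  add 174.75.218.32/28 -> H2 at depth 28
  add 132.220.138.175/32 -> H1 at depth 32
  - 132.208.0.0/12 clear@12
  lookup 132.0.0.37: bits 10000100 walk d0:H2→d1:-→d2:-→d3:-→d4:-→d5:-→d6:-→d7:H0→d8:- -> H0
  add 132.220.138.160/28 -> H0 at depth 28
  add 68.101.81.0/24 -> H0 at depth 24
  add 132.220.138.0/24 -> H0 at depth 24
  - 174.75.218.32/28 clear@28
  add 174.75.0.0/16 -> H0 at depth 16

== LOOKUPS ==
["H0","H0","H0","H2","H0","H0"]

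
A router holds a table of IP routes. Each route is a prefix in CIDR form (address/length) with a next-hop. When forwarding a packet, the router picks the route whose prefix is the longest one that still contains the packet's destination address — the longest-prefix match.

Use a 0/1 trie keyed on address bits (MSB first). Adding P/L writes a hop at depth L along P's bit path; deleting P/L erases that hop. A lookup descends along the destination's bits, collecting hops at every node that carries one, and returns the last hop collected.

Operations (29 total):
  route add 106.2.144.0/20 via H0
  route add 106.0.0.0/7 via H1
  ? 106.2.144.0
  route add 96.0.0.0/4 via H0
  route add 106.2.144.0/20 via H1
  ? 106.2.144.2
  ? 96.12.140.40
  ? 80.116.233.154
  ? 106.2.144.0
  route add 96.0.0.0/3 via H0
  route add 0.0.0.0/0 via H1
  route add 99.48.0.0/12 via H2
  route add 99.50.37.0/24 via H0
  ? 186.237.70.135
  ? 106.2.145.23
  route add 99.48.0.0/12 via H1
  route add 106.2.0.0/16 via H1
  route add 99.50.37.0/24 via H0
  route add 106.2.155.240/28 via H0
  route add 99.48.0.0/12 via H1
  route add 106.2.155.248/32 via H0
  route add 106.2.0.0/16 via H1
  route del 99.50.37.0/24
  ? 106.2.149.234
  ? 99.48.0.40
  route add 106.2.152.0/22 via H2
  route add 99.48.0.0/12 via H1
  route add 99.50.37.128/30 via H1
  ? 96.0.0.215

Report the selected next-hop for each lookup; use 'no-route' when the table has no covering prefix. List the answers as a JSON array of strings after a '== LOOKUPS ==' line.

Process each operation:
  + 106.2.144.0/20 (H0) depth=20
  + 106.0.0.0/7 (H1) depth=7
  Q 106.2.144.0: descend 01101010000000101001 ; hops seen [H1,H0] ; pick H0
  + 96.0.0.0/4 (H0) depth=4
  + 106.2.144.0/20 (H1) depth=20
  Q 106.2.144.2: descend 01101010000000101001 ; hops seen [H0,H1,H1] ; pick H1
  Q 96.12.140.40: descend 0110 ; hops seen [H0] ; pick H0
  Q 80.116.233.154: descend 01 ; hops seen [∅] ; pick no-route
  Q 106.2.144.0: descend 01101010000000101001 ; hops seen [H0,H1,H1] ; pick H1
  + 96.0.0.0/3 (H0) depth=3
  + 0.0.0.0/0 (H1) depth=0
  + 99.48.0.0/12 (H2) depth=12
  + 99.50.37.0/24 (H0) depth=24
  Q 186.237.70.135: descend ε ; hops seen [H1] ; pick H1
  Q 106.2.145.23: descend 01101010000000101001 ; hops seen [H1,H0,H0,H1,H1] ; pick H1
  + 99.48.0.0/12 (H1) depth=12
  + 106.2.0.0/16 (H1) depth=16
  + 99.50.37.0/24 (H0) depth=24
  + 106.2.155.240/28 (H0) depth=28
  + 99.48.0.0/12 (H1) depth=12
  + 106.2.155.248/32 (H0) depth=32
  + 106.2.0.0/16 (H1) depth=16
  del 99.50.37.0/24 (clear depth 24)
  Q 106.2.149.234: descend 01101010000000101001 ; hops seen [H1,H0,H0,H1,H1,H1] ; pick H1
  Q 99.48.0.40: descend 01100011001100 ; hops seen [H1,H0,H0,H1] ; pick H1
  + 106.2.152.0/22 (H2) depth=22
  + 99.48.0.0/12 (H1) depth=12
  + 99.50.37.128/30 (H1) depth=30
  Q 96.0.0.215: descend 011000 ; hops seen [H1,H0,H0] ; pick H0

== LOOKUPS ==
["H0","H1","H0","no-route","H1","H1","H1","H1","H1","H0"]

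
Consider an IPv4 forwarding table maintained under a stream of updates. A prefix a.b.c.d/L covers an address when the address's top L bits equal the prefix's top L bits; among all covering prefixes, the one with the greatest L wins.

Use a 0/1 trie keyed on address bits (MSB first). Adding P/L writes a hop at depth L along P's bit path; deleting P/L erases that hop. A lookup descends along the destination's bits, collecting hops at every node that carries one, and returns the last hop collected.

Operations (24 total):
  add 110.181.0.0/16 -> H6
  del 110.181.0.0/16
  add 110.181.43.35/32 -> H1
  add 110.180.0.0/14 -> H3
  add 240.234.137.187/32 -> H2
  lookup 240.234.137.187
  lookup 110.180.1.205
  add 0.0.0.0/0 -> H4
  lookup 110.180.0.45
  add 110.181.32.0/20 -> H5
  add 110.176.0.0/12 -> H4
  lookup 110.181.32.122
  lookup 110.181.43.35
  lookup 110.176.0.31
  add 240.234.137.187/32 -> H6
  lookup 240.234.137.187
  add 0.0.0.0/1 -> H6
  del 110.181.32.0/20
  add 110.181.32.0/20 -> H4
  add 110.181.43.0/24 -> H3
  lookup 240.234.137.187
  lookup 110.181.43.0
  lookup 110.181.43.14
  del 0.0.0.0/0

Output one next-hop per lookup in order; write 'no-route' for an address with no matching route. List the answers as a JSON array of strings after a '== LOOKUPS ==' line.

Process each operation:
  add 110.181.0.0/16 -> H6 at depth 16
  - 110.181.0.0/16 clear@16
  add 110.181.43.35/32 -> H1 at depth 32
  add 110.180.0.0/14 -> H3 at depth 14
  add 240.234.137.187/32 -> H2 at depth 32
  Q 240.234.137.187: descend 11110000111010101000100110111011 ; hops seen [H2] ; pick H2
  Q 110.180.1.205: descend 011011101011010 ; hops seen [H3] ; pick H3
  add 0.0.0.0/0 -> H4 at depth 0
  Q 110.180.0.45: descend 011011101011010 ; hops seen [H4,H3] ; pick H3
  add 110.181.32.0/20 -> H5 at depth 20
  add 110.176.0.0/12 -> H4 at depth 12
  Q 110.181.32.122: descend 01101110101101010010 ; hops seen [H4,H4,H3,H5] ; pick H5
  Q 110.181.43.35: descend 01101110101101010010101100100011 ; hops seen [H4,H4,H3,H5,H1] ; pick H1
  Q 110.176.0.31: descend 0110111010110 ; hops seen [H4,H4] ; pick H4
  add 240.234.137.187/32 -> H6 at depth 32
  Q 240.234.137.187: descend 11110000111010101000100110111011 ; hops seen [H4,H6] ; pick H6
  add 0.0.0.0/1 -> H6 at depth 1
  - 110.181.32.0/20 clear@20
  add 110.181.32.0/20 -> H4 at depth 20
  add 110.181.43.0/24 -> H3 at depth 24
  Q 240.234.137.187: descend 11110000111010101000100110111011 ; hops seen [H4,H6] ; pick H6
  Q 110.181.43.0: descend 01101110101101010010101100 ; hops seen [H4,H6,H4,H3,H4,H3] ; pick H3
  Q 110.181.43.14: descend 01101110101101010010101100 ; hops seen [H4,H6,H4,H3,H4,H3] ; pick H3
  - 0.0.0.0/0 clear@0

== LOOKUPS ==
["H2","H3","H3","H5","H1","H4","H6","H6","H3","H3"]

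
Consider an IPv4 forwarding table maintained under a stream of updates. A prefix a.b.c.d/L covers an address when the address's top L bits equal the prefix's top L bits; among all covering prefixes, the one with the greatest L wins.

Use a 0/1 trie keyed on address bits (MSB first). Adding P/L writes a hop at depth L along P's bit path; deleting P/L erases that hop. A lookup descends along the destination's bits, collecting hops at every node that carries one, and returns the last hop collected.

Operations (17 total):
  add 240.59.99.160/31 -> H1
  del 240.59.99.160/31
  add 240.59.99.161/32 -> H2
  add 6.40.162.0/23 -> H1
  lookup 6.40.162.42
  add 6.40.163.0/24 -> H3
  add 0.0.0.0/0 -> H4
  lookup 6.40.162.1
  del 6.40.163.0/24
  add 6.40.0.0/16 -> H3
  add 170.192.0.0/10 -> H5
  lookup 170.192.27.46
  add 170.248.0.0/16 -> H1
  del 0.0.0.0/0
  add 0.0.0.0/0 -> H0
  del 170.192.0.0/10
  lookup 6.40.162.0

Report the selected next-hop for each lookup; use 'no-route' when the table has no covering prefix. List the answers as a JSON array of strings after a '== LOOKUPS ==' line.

Apply in order:
  add 240.59.99.160/31 -> H1 at depth 31
  - 240.59.99.160/31 clear@31
  add 240.59.99.161/32 -> H2 at depth 32
  add 6.40.162.0/23 -> H1 at depth 23
  ? 6.40.162.42  path d0:-→d1:-→d2:-→d3:-→d4:-→d5:-→d6:-→d7:-→d8:-→d9:-→d10:-→d11:-→d12:-→d13:-→d14:-→d15:-→d16:-→d17:-→d18:-→d19:-→d20:-→d21:-→d22:-→d23:H1  best=H1
  add 6.40.163.0/24 -> H3 at depth 24
  add 0.0.0.0/0 -> H4 at depth 0
  ? 6.40.162.1  path d0:H4→d1:-→d2:-→d3:-→d4:-→d5:-→d6:-→d7:-→d8:-→d9:-→d10:-→d11:-→d12:-→d13:-→d14:-→d15:-→d16:-→d17:-→d18:-→d19:-→d20:-→d21:-→d22:-→d23:H1  best=H1
  - 6.40.163.0/24 clear@24
  add 6.40.0.0/16 -> H3 at depth 16
  add 170.192.0.0/10 -> H5 at depth 10
  ? 170.192.27.46  path d0:H4→d1:-→d2:-→d3:-→d4:-→d5:-→d6:-→d7:-→d8:-→d9:-→d10:H5  best=H5
  add 170.248.0.0/16 -> H1 at depth 16
  - 0.0.0.0/0 clear@0
  add 0.0.0.0/0 -> H0 at depth 0
  - 170.192.0.0/10 clear@10
  ? 6.40.162.0  path d0:H0→d1:-→d2:-→d3:-→d4:-→d5:-→d6:-→d7:-→d8:-→d9:-→d10:-→d11:-→d12:-→d13:-→d14:-→d15:-→d16:H3→d17:-→d18:-→d19:-→d20:-→d21:-→d22:-→d23:H1  best=H1

== LOOKUPS ==
["H1","H1","H5","H1"]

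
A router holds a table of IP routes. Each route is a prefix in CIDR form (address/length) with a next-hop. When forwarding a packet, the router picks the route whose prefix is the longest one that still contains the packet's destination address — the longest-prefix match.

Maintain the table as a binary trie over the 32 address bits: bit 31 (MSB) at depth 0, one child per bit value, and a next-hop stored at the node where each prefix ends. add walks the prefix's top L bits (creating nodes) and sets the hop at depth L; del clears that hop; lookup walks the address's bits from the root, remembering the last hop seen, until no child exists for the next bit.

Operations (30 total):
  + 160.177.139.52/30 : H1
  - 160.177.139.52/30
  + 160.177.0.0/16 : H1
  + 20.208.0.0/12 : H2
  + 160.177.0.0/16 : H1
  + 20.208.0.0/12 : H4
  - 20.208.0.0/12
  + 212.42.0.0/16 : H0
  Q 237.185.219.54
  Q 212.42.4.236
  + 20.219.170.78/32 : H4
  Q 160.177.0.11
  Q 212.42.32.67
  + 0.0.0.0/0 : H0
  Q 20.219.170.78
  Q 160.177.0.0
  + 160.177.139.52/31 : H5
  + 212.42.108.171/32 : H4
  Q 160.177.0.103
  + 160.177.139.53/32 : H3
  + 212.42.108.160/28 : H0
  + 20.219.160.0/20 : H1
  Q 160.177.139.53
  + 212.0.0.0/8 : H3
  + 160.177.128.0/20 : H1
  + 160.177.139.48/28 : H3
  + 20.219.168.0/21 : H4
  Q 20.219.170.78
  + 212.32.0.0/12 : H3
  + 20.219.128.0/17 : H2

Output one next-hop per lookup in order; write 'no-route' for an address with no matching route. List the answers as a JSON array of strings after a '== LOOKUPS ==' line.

Process each operation:
  + 160.177.139.52/30 (H1) depth=30
  - 160.177.139.52/30 clear@30
  + 160.177.0.0/16 (H1) depth=16
  + 20.208.0.0/12 (H2) depth=12
  + 160.177.0.0/16 (H1) depth=16
  + 20.208.0.0/12 (H4) depth=12
  - 20.208.0.0/12 clear@12
  + 212.42.0.0/16 (H0) depth=16
  lookup 237.185.219.54: bits 11 walk d0:-→d1:-→d2:- -> no-route
  lookup 212.42.4.236: bits 1101010000101010 walk d0:-→d1:-→d2:-→d3:-→d4:-→d5:-→d6:-→d7:-→d8:-→d9:-→d10:-→d11:-→d12:-→d13:-→d14:-→d15:-→d16:H0 -> H0
  + 20.219.170.78/32 (H4) depth=32
  lookup 160.177.0.11: bits 1010000010110001 walk d0:-→d1:-→d2:-→d3:-→d4:-→d5:-→d6:-→d7:-→d8:-→d9:-→d10:-→d11:-→d12:-→d13:-→d14:-→d15:-→d16:H1 -> H1
  lookup 212.42.32.67: bits 1101010000101010 walk d0:-→d1:-→d2:-→d3:-→d4:-→d5:-→d6:-→d7:-→d8:-→d9:-→d10:-→d11:-→d12:-→d13:-→d14:-→d15:-→d16:H0 -> H0
  + 0.0.0.0/0 (H0) depth=0
  lookup 20.219.170.78: bits 00010100110110111010101001001110 walk d0:H0→d1:-→d2:-→d3:-→d4:-→d5:-→d6:-→d7:-→d8:-→d9:-→d10:-→d11:-→d12:-→d13:-→d14:-→d15:-→d16:-→d17:-→d18:-→d19:-→d20:-→d21:-→d22:-→d23:-→d24:-→d25:-→d26:-→d27:-→d28:-→d29:-→d30:-→d31:-→d32:H4 -> H4
  lookup 160.177.0.0: bits 1010000010110001 walk d0:H0→d1:-→d2:-→d3:-→d4:-→d5:-→d6:-→d7:-→d8:-→d9:-→d10:-→d11:-→d12:-→d13:-→d14:-→d15:-→d16:H1 -> H1
  + 160.177.139.52/31 (H5) depth=31
  + 212.42.108.171/32 (H4) depth=32
  lookup 160.177.0.103: bits 1010000010110001 walk d0:H0→d1:-→d2:-→d3:-→d4:-→d5:-→d6:-→d7:-→d8:-→d9:-→d10:-→d11:-→d12:-→d13:-→d14:-→d15:-→d16:H1 -> H1
  + 160.177.139.53/32 (H3) depth=32
  + 212.42.108.160/28 (H0) depth=28
  + 20.219.160.0/20 (H1) depth=20
  lookup 160.177.139.53: bits 10100000101100011000101100110101 walk d0:H0→d1:-→d2:-→d3:-→d4:-→d5:-→d6:-→d7:-→d8:-→d9:-→d10:-→d11:-→d12:-→d13:-→d14:-→d15:-→d16:H1→d17:-→d18:-→d19:-→d20:-→d21:-→d22:-→d23:-→d24:-→d25:-→d26:-→d27:-→d28:-→d29:-→d30:-→d31:H5→d32:H3 -> H3
  + 212.0.0.0/8 (H3) depth=8
  + 160.177.128.0/20 (H1) depth=20
  + 160.177.139.48/28 (H3) depth=28
  + 20.219.168.0/21 (H4) depth=21
  lookup 20.219.170.78: bits 00010100110110111010101001001110 walk d0:H0→d1:-→d2:-→d3:-→d4:-→d5:-→d6:-→d7:-→d8:-→d9:-→d10:-→d11:-→d12:-→d13:-→d14:-→d15:-→d16:-→d17:-→d18:-→d19:-→d20:H1→d21:H4→d22:-→d23:-→d24:-→d25:-→d26:-→d27:-→d28:-→d29:-→d30:-→d31:-→d32:H4 -> H4
  + 212.32.0.0/12 (H3) depth=12
  + 20.219.128.0/17 (H2) depth=17

== LOOKUPS ==
["no-route","H0","H1","H0","H4","H1","H1","H3","H4"]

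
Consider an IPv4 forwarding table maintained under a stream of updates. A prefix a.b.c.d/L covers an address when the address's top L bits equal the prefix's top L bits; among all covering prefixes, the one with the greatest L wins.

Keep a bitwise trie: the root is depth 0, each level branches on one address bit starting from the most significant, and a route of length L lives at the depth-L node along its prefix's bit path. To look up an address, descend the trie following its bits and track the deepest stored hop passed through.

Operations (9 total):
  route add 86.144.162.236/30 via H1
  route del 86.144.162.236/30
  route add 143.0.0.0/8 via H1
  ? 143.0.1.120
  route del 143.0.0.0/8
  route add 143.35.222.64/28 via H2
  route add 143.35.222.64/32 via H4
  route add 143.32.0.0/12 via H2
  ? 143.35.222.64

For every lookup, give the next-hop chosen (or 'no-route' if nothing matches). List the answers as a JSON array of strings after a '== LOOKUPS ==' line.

Trace:
  add 86.144.162.236/30 -> H1 at depth 30
  del 86.144.162.236/30 (clear depth 30)
  add 143.0.0.0/8 -> H1 at depth 8
  ? 143.0.1.120  path d0:-→d1:-→d2:-→d3:-→d4:-→d5:-→d6:-→d7:-→d8:H1  best=H1
  del 143.0.0.0/8 (clear depth 8)
  add 143.35.222.64/28 -> H2 at depth 28
  add 143.35.222.64/32 -> H4 at depth 32
  add 143.32.0.0/12 -> H2 at depth 12
  ? 143.35.222.64  path d0:-→d1:-→d2:-→d3:-→d4:-→d5:-→d6:-→d7:-→d8:-→d9:-→d10:-→d11:-→d12:H2→d13:-→d14:-→d15:-→d16:-→d17:-→d18:-→d19:-→d20:-→d21:-→d22:-→d23:-→d24:-→d25:-→d26:-→d27:-→d28:H2→d29:-→d30:-→d31:-→d32:H4  best=H4

== LOOKUPS ==
["H1","H4"]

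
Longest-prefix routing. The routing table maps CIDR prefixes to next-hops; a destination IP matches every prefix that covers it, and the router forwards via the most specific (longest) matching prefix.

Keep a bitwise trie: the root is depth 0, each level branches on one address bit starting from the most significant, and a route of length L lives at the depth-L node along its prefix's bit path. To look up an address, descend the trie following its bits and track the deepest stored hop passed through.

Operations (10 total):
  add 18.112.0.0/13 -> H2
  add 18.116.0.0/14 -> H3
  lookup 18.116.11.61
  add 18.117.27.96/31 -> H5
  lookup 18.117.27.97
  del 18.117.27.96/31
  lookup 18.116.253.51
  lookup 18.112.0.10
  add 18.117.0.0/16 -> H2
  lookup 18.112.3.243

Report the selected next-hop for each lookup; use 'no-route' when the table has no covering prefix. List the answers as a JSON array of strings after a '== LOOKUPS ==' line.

Apply in order:
  + 18.112.0.0/13 (H2) depth=13
  + 18.116.0.0/14 (H3) depth=14
  lookup 18.116.11.61: bits 00010010011101 walk d0:-→d1:-→d2:-→d3:-→d4:-→d5:-→d6:-→d7:-→d8:-→d9:-→d10:-→d11:-→d12:-→d13:H2→d14:H3 -> H3
  + 18.117.27.96/31 (H5) depth=31
  lookup 18.117.27.97: bits 0001001001110101000110110110000 walk d0:-→d1:-→d2:-→d3:-→d4:-→d5:-→d6:-→d7:-→d8:-→d9:-→d10:-→d11:-→d12:-→d13:H2→d14:H3→d15:-→d16:-→d17:-→d18:-→d19:-→d20:-→d21:-→d22:-→d23:-→d24:-→d25:-→d26:-→d27:-→d28:-→d29:-→d30:-→d31:H5 -> H5
  del 18.117.27.96/31 (clear depth 31)
  lookup 18.116.253.51: bits 000100100111010 walk d0:-→d1:-→d2:-→d3:-→d4:-→d5:-→d6:-→d7:-→d8:-→d9:-→d10:-→d11:-→d12:-→d13:H2→d14:H3→d15:- -> H3
  lookup 18.112.0.10: bits 0001001001110 walk d0:-→d1:-→d2:-→d3:-→d4:-→d5:-→d6:-→d7:-→d8:-→d9:-→d10:-→d11:-→d12:-→d13:H2 -> H2
  + 18.117.0.0/16 (H2) depth=16
  lookup 18.112.3.243: bits 0001001001110 walk d0:-→d1:-→d2:-→d3:-→d4:-→d5:-→d6:-→d7:-→d8:-→d9:-→d10:-→d11:-→d12:-→d13:H2 -> H2

== LOOKUPS ==
["H3","H5","H3","H2","H2"]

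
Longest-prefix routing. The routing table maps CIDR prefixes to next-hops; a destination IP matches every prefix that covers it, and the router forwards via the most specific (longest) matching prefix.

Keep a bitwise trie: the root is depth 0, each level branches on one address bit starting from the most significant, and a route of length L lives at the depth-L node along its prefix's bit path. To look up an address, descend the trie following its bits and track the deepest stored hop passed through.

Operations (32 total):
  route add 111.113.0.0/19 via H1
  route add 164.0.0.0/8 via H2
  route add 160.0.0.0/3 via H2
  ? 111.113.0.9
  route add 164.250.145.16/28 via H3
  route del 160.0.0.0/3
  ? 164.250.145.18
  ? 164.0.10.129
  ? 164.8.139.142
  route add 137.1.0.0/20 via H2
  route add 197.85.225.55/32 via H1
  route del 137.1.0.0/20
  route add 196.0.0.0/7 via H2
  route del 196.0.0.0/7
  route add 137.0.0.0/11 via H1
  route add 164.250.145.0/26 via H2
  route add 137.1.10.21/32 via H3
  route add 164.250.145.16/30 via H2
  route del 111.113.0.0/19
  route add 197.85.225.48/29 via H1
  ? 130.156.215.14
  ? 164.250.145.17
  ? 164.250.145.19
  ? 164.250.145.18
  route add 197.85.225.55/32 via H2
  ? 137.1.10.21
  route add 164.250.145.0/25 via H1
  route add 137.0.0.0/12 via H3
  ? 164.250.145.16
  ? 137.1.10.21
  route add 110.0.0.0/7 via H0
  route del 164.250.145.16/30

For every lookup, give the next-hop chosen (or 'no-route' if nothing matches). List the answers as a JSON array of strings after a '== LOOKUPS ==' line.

Process each operation:
  add 111.113.0.0/19 -> H1 at depth 19
  add 164.0.0.0/8 -> H2 at depth 8
  add 160.0.0.0/3 -> H2 at depth 3
  lookup 111.113.0.9: bits 0110111101110001000 walk d0:-→d1:-→d2:-→d3:-→d4:-→d5:-→d6:-→d7:-→d8:-→d9:-→d10:-→d11:-→d12:-→d13:-→d14:-→d15:-→d16:-→d17:-→d18:-→d19:H1 -> H1
  add 164.250.145.16/28 -> H3 at depth 28
  del 160.0.0.0/3 (clear depth 3)
  lookup 164.250.145.18: bits 1010010011111010100100010001 walk d0:-→d1:-→d2:-→d3:-→d4:-→d5:-→d6:-→d7:-→d8:H2→d9:-→d10:-→d11:-→d12:-→d13:-→d14:-→d15:-→d16:-→d17:-→d18:-→d19:-→d20:-→d21:-→d22:-→d23:-→d24:-→d25:-→d26:-→d27:-→d28:H3 -> H3
  lookup 164.0.10.129: bits 10100100 walk d0:-→d1:-→d2:-→d3:-→d4:-→d5:-→d6:-→d7:-→d8:H2 -> H2
  lookup 164.8.139.142: bits 10100100 walk d0:-→d1:-→d2:-→d3:-→d4:-→d5:-→d6:-→d7:-→d8:H2 -> H2
  add 137.1.0.0/20 -> H2 at depth 20
  add 197.85.225.55/32 -> H1 at depth 32
  del 137.1.0.0/20 (clear depth 20)
  add 196.0.0.0/7 -> H2 at depth 7
  del 196.0.0.0/7 (clear depth 7)
  add 137.0.0.0/11 -> H1 at depth 11
  add 164.250.145.0/26 -> H2 at depth 26
  add 137.1.10.21/32 -> H3 at depth 32
  add 164.250.145.16/30 -> H2 at depth 30
  del 111.113.0.0/19 (clear depth 19)
  add 197.85.225.48/29 -> H1 at depth 29
  lookup 130.156.215.14: bits 1000 walk d0:-→d1:-→d2:-→d3:-→d4:- -> no-route
  lookup 164.250.145.17: bits 101001001111101010010001000100 walk d0:-→d1:-→d2:-→d3:-→d4:-→d5:-→d6:-→d7:-→d8:H2→d9:-→d10:-→d11:-→d12:-→d13:-→d14:-→d15:-→d16:-→d17:-→d18:-→d19:-→d20:-→d21:-→d22:-→d23:-→d24:-→d25:-→d26:H2→d27:-→d28:H3→d29:-→d30:H2 -> H2
  lookup 164.250.145.19: bits 101001001111101010010001000100 walk d0:-→d1:-→d2:-→d3:-→d4:-→d5:-→d6:-→d7:-→d8:H2→d9:-→d10:-→d11:-→d12:-→d13:-→d14:-→d15:-→d16:-→d17:-→d18:-→d19:-→d20:-→d21:-→d22:-→d23:-→d24:-→d25:-→d26:H2→d27:-→d28:H3→d29:-→d30:H2 -> H2
  lookup 164.250.145.18: bits 101001001111101010010001000100 walk d0:-→d1:-→d2:-→d3:-→d4:-→d5:-→d6:-→d7:-→d8:H2→d9:-→d10:-→d11:-→d12:-→d13:-→d14:-→d15:-→d16:-→d17:-→d18:-→d19:-→d20:-→d21:-→d22:-→d23:-→d24:-→d25:-→d26:H2→d27:-→d28:H3→d29:-→d30:H2 -> H2
  add 197.85.225.55/32 -> H2 at depth 32
  lookup 137.1.10.21: bits 10001001000000010000101000010101 walk d0:-→d1:-→d2:-→d3:-→d4:-→d5:-→d6:-→d7:-→d8:-→d9:-→d10:-→d11:H1→d12:-→d13:-→d14:-→d15:-→d16:-→d17:-→d18:-→d19:-→d20:-→d21:-→d22:-→d23:-→d24:-→d25:-→d26:-→d27:-→d28:-→d29:-→d30:-→d31:-→d32:H3 -> H3
  add 164.250.145.0/25 -> H1 at depth 25
  add 137.0.0.0/12 -> H3 at depth 12
  lookup 164.250.145.16: bits 101001001111101010010001000100 walk d0:-→d1:-→d2:-→d3:-→d4:-→d5:-→d6:-→d7:-→d8:H2→d9:-→d10:-→d11:-→d12:-→d13:-→d14:-→d15:-→d16:-→d17:-→d18:-→d19:-→d20:-→d21:-→d22:-→d23:-→d24:-→d25:H1→d26:H2→d27:-→d28:H3→d29:-→d30:H2 -> H2
  lookup 137.1.10.21: bits 10001001000000010000101000010101 walk d0:-→d1:-→d2:-→d3:-→d4:-→d5:-→d6:-→d7:-→d8:-→d9:-→d10:-→d11:H1→d12:H3→d13:-→d14:-→d15:-→d16:-→d17:-→d18:-→d19:-→d20:-→d21:-→d22:-→d23:-→d24:-→d25:-→d26:-→d27:-→d28:-→d29:-→d30:-→d31:-→d32:H3 -> H3
  add 110.0.0.0/7 -> H0 at depth 7
  del 164.250.145.16/30 (clear depth 30)

== LOOKUPS ==
["H1","H3","H2","H2","no-route","H2","H2","H2","H3","H2","H3"]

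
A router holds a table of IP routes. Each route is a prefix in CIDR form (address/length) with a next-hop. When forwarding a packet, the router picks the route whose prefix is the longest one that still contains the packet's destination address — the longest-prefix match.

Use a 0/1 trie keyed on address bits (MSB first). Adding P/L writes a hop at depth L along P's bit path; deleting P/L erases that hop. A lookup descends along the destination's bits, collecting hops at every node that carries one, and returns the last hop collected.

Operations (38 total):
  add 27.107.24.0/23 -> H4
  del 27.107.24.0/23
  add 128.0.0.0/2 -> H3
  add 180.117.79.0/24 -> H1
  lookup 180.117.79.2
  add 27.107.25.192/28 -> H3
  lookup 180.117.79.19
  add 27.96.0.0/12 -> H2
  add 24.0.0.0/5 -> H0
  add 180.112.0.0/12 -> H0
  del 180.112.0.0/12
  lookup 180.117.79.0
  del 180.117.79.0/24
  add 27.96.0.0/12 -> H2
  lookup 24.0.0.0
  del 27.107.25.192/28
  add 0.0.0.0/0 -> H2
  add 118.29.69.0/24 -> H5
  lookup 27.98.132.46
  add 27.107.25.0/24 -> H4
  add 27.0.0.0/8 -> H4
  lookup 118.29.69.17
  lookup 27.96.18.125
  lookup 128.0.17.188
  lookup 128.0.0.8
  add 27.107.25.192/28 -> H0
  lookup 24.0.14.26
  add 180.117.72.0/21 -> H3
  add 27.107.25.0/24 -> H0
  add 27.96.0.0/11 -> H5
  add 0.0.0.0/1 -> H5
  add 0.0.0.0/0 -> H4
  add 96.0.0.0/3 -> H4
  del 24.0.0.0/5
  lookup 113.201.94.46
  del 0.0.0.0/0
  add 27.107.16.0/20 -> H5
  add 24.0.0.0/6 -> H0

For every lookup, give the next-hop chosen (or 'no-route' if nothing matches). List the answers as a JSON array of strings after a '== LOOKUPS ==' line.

Trace:
  add 27.107.24.0/23 -> H4 at depth 23
  del 27.107.24.0/23 (clear depth 23)
  add 128.0.0.0/2 -> H3 at depth 2
  add 180.117.79.0/24 -> H1 at depth 24
  Q 180.117.79.2: descend 101101000111010101001111 ; hops seen [H3,H1] ; pick H1
  add 27.107.25.192/28 -> H3 at depth 28
  Q 180.117.79.19: descend 101101000111010101001111 ; hops seen [H3,H1] ; pick H1
  add 27.96.0.0/12 -> H2 at depth 12
  add 24.0.0.0/5 -> H0 at depth 5
  add 180.112.0.0/12 -> H0 at depth 12
  del 180.112.0.0/12 (clear depth 12)
  Q 180.117.79.0: descend 101101000111010101001111 ; hops seen [H3,H1] ; pick H1
  del 180.117.79.0/24 (clear depth 24)
  add 27.96.0.0/12 -> H2 at depth 12
  Q 24.0.0.0: descend 000110 ; hops seen [H0] ; pick H0
  del 27.107.25.192/28 (clear depth 28)
  add 0.0.0.0/0 -> H2 at depth 0
  add 118.29.69.0/24 -> H5 at depth 24
  Q 27.98.132.46: descend 000110110110 ; hops seen [H2,H0,H2] ; pick H2
  add 27.107.25.0/24 -> H4 at depth 24
  add 27.0.0.0/8 -> H4 at depth 8
  Q 118.29.69.17: descend 011101100001110101000101 ; hops seen [H2,H5] ; pick H5
  Q 27.96.18.125: descend 000110110110 ; hops seen [H2,H0,H4,H2] ; pick H2
  Q 128.0.17.188: descend 10 ; hops seen [H2,H3] ; pick H3
  Q 128.0.0.8: descend 10 ; hops seen [H2,H3] ; pick H3
  add 27.107.25.192/28 -> H0 at depth 28
  Q 24.0.14.26: descend 000110 ; hops seen [H2,H0] ; pick H0
  add 180.117.72.0/21 -> H3 at depth 21
  add 27.107.25.0/24 -> H0 at depth 24
  add 27.96.0.0/11 -> H5 at depth 11
  add 0.0.0.0/1 -> H5 at depth 1
  add 0.0.0.0/0 -> H4 at depth 0
  add 96.0.0.0/3 -> H4 at depth 3
  del 24.0.0.0/5 (clear depth 5)
  Q 113.201.94.46: descend 01110 ; hops seen [H4,H5,H4] ; pick H4
  del 0.0.0.0/0 (clear depth 0)
  add 27.107.16.0/20 -> H5 at depth 20
  add 24.0.0.0/6 -> H0 at depth 6

== LOOKUPS ==
["H1","H1","H1","H0","H2","H5","H2","H3","H3","H0","H4"]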